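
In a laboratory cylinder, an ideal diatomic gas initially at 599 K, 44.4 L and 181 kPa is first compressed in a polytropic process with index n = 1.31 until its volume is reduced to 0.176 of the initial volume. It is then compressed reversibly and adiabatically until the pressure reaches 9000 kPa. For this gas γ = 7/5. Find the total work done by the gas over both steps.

-38900 J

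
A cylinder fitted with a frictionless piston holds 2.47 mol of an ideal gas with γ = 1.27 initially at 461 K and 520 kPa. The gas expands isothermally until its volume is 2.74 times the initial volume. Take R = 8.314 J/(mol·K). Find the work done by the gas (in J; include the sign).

9540 J

V₁ = nRT₁/P₁ = 2.47×8.314×461/520 = 18.2 L.
Isothermal: T stays 461 K; PV = const ⇒ V₂ = 49.9 L, P₂ = 190 kPa.
W = nRT ln(V₂/V₁) = 2.47×8.314×461×ln(2.74) = 9540 J.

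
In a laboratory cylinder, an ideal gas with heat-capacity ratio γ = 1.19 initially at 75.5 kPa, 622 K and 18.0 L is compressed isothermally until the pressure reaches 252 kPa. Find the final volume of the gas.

5.39 L

Isothermal: T stays 622 K; PV = const ⇒ V₂ = 5.39 L, P₂ = 252 kPa.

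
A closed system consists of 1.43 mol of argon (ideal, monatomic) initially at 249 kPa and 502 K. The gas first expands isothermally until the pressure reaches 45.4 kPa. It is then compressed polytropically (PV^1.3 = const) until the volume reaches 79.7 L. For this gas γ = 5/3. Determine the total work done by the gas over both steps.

V₁ = nRT₁/P₁ = 1.43×8.314×502/249 = 24.0 L.
Step 1 — Isothermal: T stays 502 K; PV = const ⇒ V₂ = 131 L, P₂ = 45.4 kPa.
ΔU = 0 (ideal gas, T constant).
W = nRT ln(V₂/V₁) = 1.43×8.314×502×ln(5.48) = 10200 J.
Q = ΔU + W = 10200 J.
State after step 1: P = 45.4 kPa, V = 131 L, T = 502 K.
Step 2 — Polytropic n=1.3: T₂ = T₁(V₁/V₂)^(n−1) = 502×(1.65)^0.30 = 583 K; P₂ = P₁(V₁/V₂)^n = 87.0 kPa.
W = (P₁V₁−P₂V₂)/(n−1) = (45.4×131−87.0×79.7)/0.30 = -3220 J.
ΔU = nCvΔT = 1.43×12.5×(583−502) = 1450 J.
Q = ΔU + W = -1770 J.
Net over both steps: W = 6940 J, Q = 8390 J, ΔU = 1450 J.

6940 J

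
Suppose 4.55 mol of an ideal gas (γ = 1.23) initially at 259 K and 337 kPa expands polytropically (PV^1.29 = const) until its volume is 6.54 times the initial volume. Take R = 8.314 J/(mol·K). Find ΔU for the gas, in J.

-17900 J

V₁ = nRT₁/P₁ = 4.55×8.314×259/337 = 29.1 L.
Polytropic n=1.29: T₂ = T₁(V₁/V₂)^(n−1) = 259×(0.153)^0.29 = 150 K; P₂ = P₁(V₁/V₂)^n = 29.9 kPa.
For an ideal gas ΔU = nCvΔT with Cv = R/(γ−1) = 36.1 J/(mol·K).
ΔU = 4.55×36.1×(150−259) = -17900 J.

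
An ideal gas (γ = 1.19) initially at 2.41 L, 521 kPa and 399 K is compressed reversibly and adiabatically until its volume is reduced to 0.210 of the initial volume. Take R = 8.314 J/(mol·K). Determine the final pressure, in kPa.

3340 kPa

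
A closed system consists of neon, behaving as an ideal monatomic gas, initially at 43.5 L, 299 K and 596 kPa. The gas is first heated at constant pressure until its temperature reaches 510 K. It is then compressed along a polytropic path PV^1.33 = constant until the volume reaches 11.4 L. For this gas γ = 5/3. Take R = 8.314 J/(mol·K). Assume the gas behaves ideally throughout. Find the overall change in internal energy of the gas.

n = P₁V₁/(RT₁) = 596×43.5/(8.314×299) = 10.4 mol.
Step 1 — Isobaric: P stays 596 kPa; V/T = const ⇒ T₂ = 510 K, V₂ = 74.2 L.
W = PΔV = 596×(74.2−43.5) kPa·L = 18300 J.
ΔU = nCvΔT = 10.4×12.5×(510−299) = 27400 J.
Q = ΔU + W = nCpΔT = 45700 J.
State after step 1: P = 596 kPa, V = 74.2 L, T = 510 K.
Step 2 — Polytropic n=1.33: T₂ = T₁(V₁/V₂)^(n−1) = 510×(6.51)^0.33 = 946 K; P₂ = P₁(V₁/V₂)^n = 7200 kPa.
W = (P₁V₁−P₂V₂)/(n−1) = (596×74.2−7200×11.4)/0.33 = -115000 J.
ΔU = nCvΔT = 10.4×12.5×(946−510) = 56700 J.
Q = ΔU + W = -57900 J.
Net over both steps: W = -96300 J, Q = -12200 J, ΔU = 84200 J.

84200 J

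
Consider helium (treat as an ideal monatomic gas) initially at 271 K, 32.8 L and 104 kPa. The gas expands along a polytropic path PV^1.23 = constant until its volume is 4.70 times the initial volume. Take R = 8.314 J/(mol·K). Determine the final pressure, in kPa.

Polytropic n=1.23: T₂ = T₁(V₁/V₂)^(n−1) = 271×(0.213)^0.23 = 190 K; P₂ = P₁(V₁/V₂)^n = 15.5 kPa.

15.5 kPa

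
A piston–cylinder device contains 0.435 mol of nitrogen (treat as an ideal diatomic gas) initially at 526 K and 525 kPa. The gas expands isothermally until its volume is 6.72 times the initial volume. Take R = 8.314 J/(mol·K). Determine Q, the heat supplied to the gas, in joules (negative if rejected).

V₁ = nRT₁/P₁ = 0.435×8.314×526/525 = 3.62 L.
Isothermal: T stays 526 K; PV = const ⇒ V₂ = 24.3 L, P₂ = 78.1 kPa.
ΔU = 0 (ideal gas, T constant).
W = nRT ln(V₂/V₁) = 0.435×8.314×526×ln(6.72) = 3620 J.
Q = ΔU + W = 3620 J.

3620 J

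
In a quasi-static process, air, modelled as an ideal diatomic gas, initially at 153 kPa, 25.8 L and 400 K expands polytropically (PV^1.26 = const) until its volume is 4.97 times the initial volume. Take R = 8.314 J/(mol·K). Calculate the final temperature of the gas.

Polytropic n=1.26: T₂ = T₁(V₁/V₂)^(n−1) = 400×(0.201)^0.26 = 264 K; P₂ = P₁(V₁/V₂)^n = 20.3 kPa.

264 K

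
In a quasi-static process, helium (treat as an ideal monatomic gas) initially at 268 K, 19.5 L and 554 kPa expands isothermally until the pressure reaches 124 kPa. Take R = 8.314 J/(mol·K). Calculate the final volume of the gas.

Isothermal: T stays 268 K; PV = const ⇒ V₂ = 87.1 L, P₂ = 124 kPa.

87.1 L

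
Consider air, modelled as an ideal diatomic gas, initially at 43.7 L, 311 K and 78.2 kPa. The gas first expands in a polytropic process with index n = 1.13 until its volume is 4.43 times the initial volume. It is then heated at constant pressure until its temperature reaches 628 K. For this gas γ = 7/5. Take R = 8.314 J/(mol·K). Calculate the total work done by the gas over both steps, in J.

n = P₁V₁/(RT₁) = 78.2×43.7/(8.314×311) = 1.32 mol.
Step 1 — Polytropic n=1.13: T₂ = T₁(V₁/V₂)^(n−1) = 311×(0.226)^0.13 = 256 K; P₂ = P₁(V₁/V₂)^n = 14.5 kPa.
W = (P₁V₁−P₂V₂)/(n−1) = (78.2×43.7−14.5×194)/0.13 = 4620 J.
ΔU = nCvΔT = 1.32×20.8×(256−311) = -1500 J.
Q = ΔU + W = 3120 J.
State after step 1: P = 14.5 kPa, V = 194 L, T = 256 K.
Step 2 — Isobaric: P stays 14.5 kPa; V/T = const ⇒ T₂ = 628 K, V₂ = 474 L.
W = PΔV = 14.5×(474−194) kPa·L = 4080 J.
ΔU = nCvΔT = 1.32×20.8×(628−256) = 10200 J.
Q = ΔU + W = nCpΔT = 14300 J.
Net over both steps: W = 8710 J, Q = 17400 J, ΔU = 8710 J.

8710 J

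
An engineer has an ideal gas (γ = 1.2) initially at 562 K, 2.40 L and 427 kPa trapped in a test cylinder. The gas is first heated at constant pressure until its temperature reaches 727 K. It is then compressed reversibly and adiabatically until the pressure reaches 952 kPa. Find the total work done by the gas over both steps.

-647 J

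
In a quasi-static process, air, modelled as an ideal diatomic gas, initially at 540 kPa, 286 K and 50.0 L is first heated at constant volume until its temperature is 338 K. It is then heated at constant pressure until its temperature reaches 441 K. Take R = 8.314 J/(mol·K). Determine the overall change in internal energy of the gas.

n = P₁V₁/(RT₁) = 540×50.0/(8.314×286) = 11.4 mol.
Step 1 — Isochoric: V stays 50.0 L; P/T = const ⇒ T₂ = 338 K, P₂ = 638 kPa.
W = 0 (no volume change).
ΔU = nCvΔT = 11.4×20.8×(338−286) = 12300 J.
Q = ΔU = 12300 J.
State after step 1: P = 638 kPa, V = 50.0 L, T = 338 K.
Step 2 — Isobaric: P stays 638 kPa; V/T = const ⇒ T₂ = 441 K, V₂ = 65.2 L.
W = PΔV = 638×(65.2−50.0) kPa·L = 9720 J.
ΔU = nCvΔT = 11.4×20.8×(441−338) = 24300 J.
Q = ΔU + W = nCpΔT = 34000 J.
Net over both steps: W = 9720 J, Q = 46300 J, ΔU = 36600 J.

36600 J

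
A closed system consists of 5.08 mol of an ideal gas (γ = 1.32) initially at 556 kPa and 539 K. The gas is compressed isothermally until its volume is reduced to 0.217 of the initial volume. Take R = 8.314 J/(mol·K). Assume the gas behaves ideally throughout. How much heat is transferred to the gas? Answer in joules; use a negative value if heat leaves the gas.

V₁ = nRT₁/P₁ = 5.08×8.314×539/556 = 40.9 L.
Isothermal: T stays 539 K; PV = const ⇒ V₂ = 8.88 L, P₂ = 2560 kPa.
ΔU = 0 (ideal gas, T constant).
W = nRT ln(V₂/V₁) = 5.08×8.314×539×ln(0.217) = -34800 J.
Q = ΔU + W = -34800 J.

-34800 J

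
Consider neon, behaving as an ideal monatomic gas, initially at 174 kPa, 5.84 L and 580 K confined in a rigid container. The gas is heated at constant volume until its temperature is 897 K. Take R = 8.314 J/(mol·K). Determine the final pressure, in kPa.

269 kPa

Isochoric: V stays 5.84 L; P/T = const ⇒ T₂ = 897 K, P₂ = 269 kPa.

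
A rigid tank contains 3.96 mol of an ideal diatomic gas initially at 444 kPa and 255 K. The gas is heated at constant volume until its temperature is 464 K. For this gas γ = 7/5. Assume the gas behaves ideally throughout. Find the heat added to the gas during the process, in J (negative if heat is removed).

V₁ = nRT₁/P₁ = 3.96×8.314×255/444 = 18.9 L.
Isochoric: V stays 18.9 L; P/T = const ⇒ T₂ = 464 K, P₂ = 808 kPa.
W = 0 (no volume change).
ΔU = nCvΔT = 3.96×20.8×(464−255) = 17200 J.
Q = ΔU = 17200 J.

17200 J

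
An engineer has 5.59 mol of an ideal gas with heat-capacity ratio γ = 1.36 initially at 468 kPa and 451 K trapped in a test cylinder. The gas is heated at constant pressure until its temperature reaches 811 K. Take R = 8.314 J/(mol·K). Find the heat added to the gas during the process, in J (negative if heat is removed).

V₁ = nRT₁/P₁ = 5.59×8.314×451/468 = 44.8 L.
Isobaric: P stays 468 kPa; V/T = const ⇒ T₂ = 811 K, V₂ = 80.5 L.
W = PΔV = 468×(80.5−44.8) kPa·L = 16700 J.
ΔU = nCvΔT = 5.59×23.1×(811−451) = 46500 J.
Q = ΔU + W = nCpΔT = 63200 J.

63200 J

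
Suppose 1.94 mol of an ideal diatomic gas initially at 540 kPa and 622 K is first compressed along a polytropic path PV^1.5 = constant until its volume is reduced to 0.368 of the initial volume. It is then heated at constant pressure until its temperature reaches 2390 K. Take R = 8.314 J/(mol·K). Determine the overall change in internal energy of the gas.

V₁ = nRT₁/P₁ = 1.94×8.314×622/540 = 18.6 L.
Step 1 — Polytropic n=1.5: T₂ = T₁(V₁/V₂)^(n−1) = 622×(2.72)^0.50 = 1030 K; P₂ = P₁(V₁/V₂)^n = 2420 kPa.
W = (P₁V₁−P₂V₂)/(n−1) = (540×18.6−2420×6.84)/0.50 = -13000 J.
ΔU = nCvΔT = 1.94×20.8×(1030−622) = 16300 J.
Q = ΔU + W = 3250 J.
State after step 1: P = 2420 kPa, V = 6.84 L, T = 1030 K.
Step 2 — Isobaric: P stays 2420 kPa; V/T = const ⇒ T₂ = 2390 K, V₂ = 15.9 L.
W = PΔV = 2420×(15.9−6.84) kPa·L = 22000 J.
ΔU = nCvΔT = 1.94×20.8×(2390−1030) = 55000 J.
Q = ΔU + W = nCpΔT = 77000 J.
Net over both steps: W = 9000 J, Q = 80300 J, ΔU = 71300 J.

71300 J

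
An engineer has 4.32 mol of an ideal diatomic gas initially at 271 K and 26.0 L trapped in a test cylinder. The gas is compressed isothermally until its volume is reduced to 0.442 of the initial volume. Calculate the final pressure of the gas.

P₁ = nRT₁/V₁ = 4.32×8.314×271/26.0 = 374 kPa.
Isothermal: T stays 271 K; PV = const ⇒ V₂ = 11.5 L, P₂ = 847 kPa.

847 kPa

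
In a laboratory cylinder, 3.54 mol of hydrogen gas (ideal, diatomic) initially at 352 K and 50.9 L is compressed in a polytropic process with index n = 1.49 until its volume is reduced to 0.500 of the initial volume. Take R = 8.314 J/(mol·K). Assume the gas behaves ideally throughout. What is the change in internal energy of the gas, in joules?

P₁ = nRT₁/V₁ = 3.54×8.314×352/50.9 = 204 kPa.
Polytropic n=1.49: T₂ = T₁(V₁/V₂)^(n−1) = 352×(2.00)^0.49 = 494 K; P₂ = P₁(V₁/V₂)^n = 572 kPa.
For an ideal gas ΔU = nCvΔT with Cv = (5/2)R = 20.8 J/(mol·K).
ΔU = 3.54×20.8×(494−352) = 10500 J.

10500 J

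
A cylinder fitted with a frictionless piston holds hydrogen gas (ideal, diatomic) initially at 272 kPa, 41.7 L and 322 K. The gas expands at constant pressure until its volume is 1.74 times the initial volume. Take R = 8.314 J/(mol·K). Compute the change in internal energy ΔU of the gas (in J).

21000 J

n = P₁V₁/(RT₁) = 272×41.7/(8.314×322) = 4.24 mol.
Isobaric: P stays 272 kPa; V/T = const ⇒ T₂ = 560 K, V₂ = 72.6 L.
For an ideal gas ΔU = nCvΔT with Cv = (5/2)R = 20.8 J/(mol·K).
ΔU = 4.24×20.8×(560−322) = 21000 J.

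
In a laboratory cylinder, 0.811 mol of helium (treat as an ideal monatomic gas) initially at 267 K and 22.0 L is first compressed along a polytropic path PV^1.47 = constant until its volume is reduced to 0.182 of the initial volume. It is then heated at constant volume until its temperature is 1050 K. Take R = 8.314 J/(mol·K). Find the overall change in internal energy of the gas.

7920 J

P₁ = nRT₁/V₁ = 0.811×8.314×267/22.0 = 81.8 kPa.
Step 1 — Polytropic n=1.47: T₂ = T₁(V₁/V₂)^(n−1) = 267×(5.49)^0.47 = 595 K; P₂ = P₁(V₁/V₂)^n = 1000 kPa.
W = (P₁V₁−P₂V₂)/(n−1) = (81.8×22.0−1000×4.00)/0.47 = -4700 J.
ΔU = nCvΔT = 0.811×12.5×(595−267) = 3310 J.
Q = ΔU + W = -1390 J.
State after step 1: P = 1000 kPa, V = 4.00 L, T = 595 K.
Step 2 — Isochoric: V stays 4.00 L; P/T = const ⇒ T₂ = 1050 K, P₂ = 1770 kPa.
W = 0 (no volume change).
ΔU = nCvΔT = 0.811×12.5×(1050−595) = 4610 J.
Q = ΔU = 4610 J.
Net over both steps: W = -4700 J, Q = 3220 J, ΔU = 7920 J.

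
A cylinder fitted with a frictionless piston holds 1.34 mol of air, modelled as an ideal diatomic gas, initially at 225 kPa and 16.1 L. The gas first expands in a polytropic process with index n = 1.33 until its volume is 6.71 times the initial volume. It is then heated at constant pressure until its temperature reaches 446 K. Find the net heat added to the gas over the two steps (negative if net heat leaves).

11500 J

T₁ = P₁V₁/(nR) = 225×16.1/(1.34×8.314) = 325 K.
Step 1 — Polytropic n=1.33: T₂ = T₁(V₁/V₂)^(n−1) = 325×(0.149)^0.33 = 173 K; P₂ = P₁(V₁/V₂)^n = 17.9 kPa.
W = (P₁V₁−P₂V₂)/(n−1) = (225×16.1−17.9×108)/0.33 = 5120 J.
ΔU = nCvΔT = 1.34×20.8×(173−325) = -4220 J.
Q = ΔU + W = 896 J.
State after step 1: P = 17.9 kPa, V = 108 L, T = 173 K.
Step 2 — Isobaric: P stays 17.9 kPa; V/T = const ⇒ T₂ = 446 K, V₂ = 278 L.
W = PΔV = 17.9×(278−108) kPa·L = 3040 J.
ΔU = nCvΔT = 1.34×20.8×(446−173) = 7590 J.
Q = ΔU + W = nCpΔT = 10600 J.
Net over both steps: W = 8160 J, Q = 11500 J, ΔU = 3370 J.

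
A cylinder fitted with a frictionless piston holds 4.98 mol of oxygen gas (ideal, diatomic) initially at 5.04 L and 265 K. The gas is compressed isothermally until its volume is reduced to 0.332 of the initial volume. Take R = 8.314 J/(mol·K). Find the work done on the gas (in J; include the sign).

P₁ = nRT₁/V₁ = 4.98×8.314×265/5.04 = 2180 kPa.
Isothermal: T stays 265 K; PV = const ⇒ V₂ = 1.67 L, P₂ = 6560 kPa.
W = nRT ln(V₂/V₁) = 4.98×8.314×265×ln(0.332) = -12100 J.
Work done on the gas = −W_by = 12100 J.

12100 J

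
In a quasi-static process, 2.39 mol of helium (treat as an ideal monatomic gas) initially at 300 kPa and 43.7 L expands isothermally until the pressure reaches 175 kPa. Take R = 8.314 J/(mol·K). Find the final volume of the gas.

74.9 L

T₁ = P₁V₁/(nR) = 300×43.7/(2.39×8.314) = 660 K.
Isothermal: T stays 660 K; PV = const ⇒ V₂ = 74.9 L, P₂ = 175 kPa.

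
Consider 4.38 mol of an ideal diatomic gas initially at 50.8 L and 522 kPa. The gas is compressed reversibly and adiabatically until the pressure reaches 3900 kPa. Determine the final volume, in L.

12.1 L

T₁ = P₁V₁/(nR) = 522×50.8/(4.38×8.314) = 728 K.
Adiabatic: T₂/T₁ = (P₂/P₁)^((γ−1)/γ) ⇒ T₂ = 728×(7.47)^0.286 = 1290 K; V₂ = 12.1 L.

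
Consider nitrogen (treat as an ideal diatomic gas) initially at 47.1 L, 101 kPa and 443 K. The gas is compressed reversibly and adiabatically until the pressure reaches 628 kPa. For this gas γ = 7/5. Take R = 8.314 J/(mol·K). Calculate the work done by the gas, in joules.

n = P₁V₁/(RT₁) = 101×47.1/(8.314×443) = 1.29 mol.
Adiabatic: T₂/T₁ = (P₂/P₁)^((γ−1)/γ) ⇒ T₂ = 443×(6.22)^0.286 = 747 K; V₂ = 12.8 L.
ΔU = nCvΔT = 1.29×20.8×(747−443) = 8150 J.
Q = 0 for an adiabatic process, so W = −ΔU = -8150 J.

-8150 J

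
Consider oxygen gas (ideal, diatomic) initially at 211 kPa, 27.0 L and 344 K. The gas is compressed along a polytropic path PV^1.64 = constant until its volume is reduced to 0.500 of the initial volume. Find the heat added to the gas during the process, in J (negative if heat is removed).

n = P₁V₁/(RT₁) = 211×27.0/(8.314×344) = 1.99 mol.
Polytropic n=1.64: T₂ = T₁(V₁/V₂)^(n−1) = 344×(2.00)^0.64 = 536 K; P₂ = P₁(V₁/V₂)^n = 658 kPa.
W = (P₁V₁−P₂V₂)/(n−1) = (211×27.0−658×13.5)/0.64 = -4970 J.
ΔU = nCvΔT = 1.99×20.8×(536−344) = 7950 J.
Q = ΔU + W = 2980 J.

2980 J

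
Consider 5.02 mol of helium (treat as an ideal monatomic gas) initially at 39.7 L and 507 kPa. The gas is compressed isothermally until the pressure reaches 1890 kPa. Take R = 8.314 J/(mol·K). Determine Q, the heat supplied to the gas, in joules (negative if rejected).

-26500 J

T₁ = P₁V₁/(nR) = 507×39.7/(5.02×8.314) = 482 K.
Isothermal: T stays 482 K; PV = const ⇒ V₂ = 10.6 L, P₂ = 1890 kPa.
ΔU = 0 (ideal gas, T constant).
W = nRT ln(V₂/V₁) = 5.02×8.314×482×ln(0.268) = -26500 J.
Q = ΔU + W = -26500 J.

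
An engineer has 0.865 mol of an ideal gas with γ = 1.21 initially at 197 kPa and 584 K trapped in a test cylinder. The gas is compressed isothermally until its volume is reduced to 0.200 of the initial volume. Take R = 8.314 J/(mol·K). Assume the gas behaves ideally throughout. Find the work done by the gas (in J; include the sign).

-6760 J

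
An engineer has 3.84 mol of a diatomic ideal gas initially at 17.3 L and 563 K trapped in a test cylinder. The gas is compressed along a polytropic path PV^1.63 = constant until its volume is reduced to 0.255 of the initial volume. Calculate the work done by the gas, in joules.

P₁ = nRT₁/V₁ = 3.84×8.314×563/17.3 = 1040 kPa.
Polytropic n=1.63: T₂ = T₁(V₁/V₂)^(n−1) = 563×(3.92)^0.63 = 1330 K; P₂ = P₁(V₁/V₂)^n = 9640 kPa.
W = (P₁V₁−P₂V₂)/(n−1) = (1040×17.3−9640×4.41)/0.63 = -39000 J.

-39000 J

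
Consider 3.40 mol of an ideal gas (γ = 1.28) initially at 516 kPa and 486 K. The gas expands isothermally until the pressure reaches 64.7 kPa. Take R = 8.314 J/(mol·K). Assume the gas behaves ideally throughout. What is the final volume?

V₁ = nRT₁/P₁ = 3.40×8.314×486/516 = 26.6 L.
Isothermal: T stays 486 K; PV = const ⇒ V₂ = 212 L, P₂ = 64.7 kPa.

212 L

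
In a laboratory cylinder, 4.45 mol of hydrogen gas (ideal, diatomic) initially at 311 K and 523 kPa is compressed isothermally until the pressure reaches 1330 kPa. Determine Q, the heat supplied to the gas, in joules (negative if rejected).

-10700 J

V₁ = nRT₁/P₁ = 4.45×8.314×311/523 = 22.0 L.
Isothermal: T stays 311 K; PV = const ⇒ V₂ = 8.65 L, P₂ = 1330 kPa.
ΔU = 0 (ideal gas, T constant).
W = nRT ln(V₂/V₁) = 4.45×8.314×311×ln(0.393) = -10700 J.
Q = ΔU + W = -10700 J.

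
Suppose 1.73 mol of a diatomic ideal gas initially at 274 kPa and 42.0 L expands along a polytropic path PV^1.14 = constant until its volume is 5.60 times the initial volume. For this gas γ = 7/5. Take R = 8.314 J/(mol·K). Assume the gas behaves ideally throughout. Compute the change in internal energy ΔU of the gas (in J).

-6170 J

T₁ = P₁V₁/(nR) = 274×42.0/(1.73×8.314) = 800 K.
Polytropic n=1.14: T₂ = T₁(V₁/V₂)^(n−1) = 800×(0.179)^0.14 = 629 K; P₂ = P₁(V₁/V₂)^n = 38.4 kPa.
For an ideal gas ΔU = nCvΔT with Cv = (5/2)R = 20.8 J/(mol·K).
ΔU = 1.73×20.8×(629−800) = -6170 J.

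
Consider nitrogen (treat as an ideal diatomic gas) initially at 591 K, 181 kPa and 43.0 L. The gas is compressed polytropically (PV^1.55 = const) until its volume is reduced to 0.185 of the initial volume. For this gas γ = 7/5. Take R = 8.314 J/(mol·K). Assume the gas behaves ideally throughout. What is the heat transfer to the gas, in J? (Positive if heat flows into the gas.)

8120 J

n = P₁V₁/(RT₁) = 181×43.0/(8.314×591) = 1.58 mol.
Polytropic n=1.55: T₂ = T₁(V₁/V₂)^(n−1) = 591×(5.41)^0.55 = 1500 K; P₂ = P₁(V₁/V₂)^n = 2470 kPa.
W = (P₁V₁−P₂V₂)/(n−1) = (181×43.0−2470×7.96)/0.55 = -21600 J.
ΔU = nCvΔT = 1.58×20.8×(1500−591) = 29800 J.
Q = ΔU + W = 8120 J.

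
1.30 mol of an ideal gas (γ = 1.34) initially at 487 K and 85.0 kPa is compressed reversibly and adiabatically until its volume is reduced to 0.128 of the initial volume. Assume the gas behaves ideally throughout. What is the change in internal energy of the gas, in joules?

V₁ = nRT₁/P₁ = 1.30×8.314×487/85.0 = 61.9 L.
Adiabatic: TV^(γ−1) = const ⇒ T₂ = 487×(7.81)^0.340 = 980 K; PV^γ = const ⇒ P₂ = 1340 kPa.
For an ideal gas ΔU = nCvΔT with Cv = R/(γ−1) = 24.5 J/(mol·K).
ΔU = 1.30×24.5×(980−487) = 15700 J.

15700 J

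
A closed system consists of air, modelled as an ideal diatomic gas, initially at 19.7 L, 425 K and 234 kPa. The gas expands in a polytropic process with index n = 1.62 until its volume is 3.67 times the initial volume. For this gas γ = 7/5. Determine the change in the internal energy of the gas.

-6380 J

n = P₁V₁/(RT₁) = 234×19.7/(8.314×425) = 1.30 mol.
Polytropic n=1.62: T₂ = T₁(V₁/V₂)^(n−1) = 425×(0.272)^0.62 = 190 K; P₂ = P₁(V₁/V₂)^n = 28.5 kPa.
For an ideal gas ΔU = nCvΔT with Cv = (5/2)R = 20.8 J/(mol·K).
ΔU = 1.30×20.8×(190−425) = -6380 J.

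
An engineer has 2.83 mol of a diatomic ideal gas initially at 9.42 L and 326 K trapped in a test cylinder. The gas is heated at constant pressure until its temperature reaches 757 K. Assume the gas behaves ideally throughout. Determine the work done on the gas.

P₁ = nRT₁/V₁ = 2.83×8.314×326/9.42 = 814 kPa.
Isobaric: P stays 814 kPa; V/T = const ⇒ T₂ = 757 K, V₂ = 21.9 L.
W = PΔV = 814×(21.9−9.42) kPa·L = 10100 J.
Work done on the gas = −W_by = -10100 J.

-10100 J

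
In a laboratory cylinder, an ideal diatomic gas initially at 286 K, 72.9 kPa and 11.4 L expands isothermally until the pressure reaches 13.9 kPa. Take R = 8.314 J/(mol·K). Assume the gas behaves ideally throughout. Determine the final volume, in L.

59.8 L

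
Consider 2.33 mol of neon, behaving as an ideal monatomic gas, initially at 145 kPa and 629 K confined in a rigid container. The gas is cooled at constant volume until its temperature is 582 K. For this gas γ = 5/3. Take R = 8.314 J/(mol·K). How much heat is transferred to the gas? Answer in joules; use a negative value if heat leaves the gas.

V₁ = nRT₁/P₁ = 2.33×8.314×629/145 = 84.0 L.
Isochoric: V stays 84.0 L; P/T = const ⇒ T₂ = 582 K, P₂ = 134 kPa.
W = 0 (no volume change).
ΔU = nCvΔT = 2.33×12.5×(582−629) = -1370 J.
Q = ΔU = -1370 J.

-1370 J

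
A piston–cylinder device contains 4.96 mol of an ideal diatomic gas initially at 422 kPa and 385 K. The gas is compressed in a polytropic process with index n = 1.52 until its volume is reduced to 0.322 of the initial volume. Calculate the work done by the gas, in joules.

-24500 J

V₁ = nRT₁/P₁ = 4.96×8.314×385/422 = 37.6 L.
Polytropic n=1.52: T₂ = T₁(V₁/V₂)^(n−1) = 385×(3.11)^0.52 = 694 K; P₂ = P₁(V₁/V₂)^n = 2360 kPa.
W = (P₁V₁−P₂V₂)/(n−1) = (422×37.6−2360×12.1)/0.52 = -24500 J.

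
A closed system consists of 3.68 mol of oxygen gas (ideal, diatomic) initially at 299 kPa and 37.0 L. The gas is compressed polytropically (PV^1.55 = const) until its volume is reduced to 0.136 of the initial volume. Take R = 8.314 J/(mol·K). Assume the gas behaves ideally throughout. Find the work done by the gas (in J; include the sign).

T₁ = P₁V₁/(nR) = 299×37.0/(3.68×8.314) = 362 K.
Polytropic n=1.55: T₂ = T₁(V₁/V₂)^(n−1) = 362×(7.35)^0.55 = 1080 K; P₂ = P₁(V₁/V₂)^n = 6590 kPa.
W = (P₁V₁−P₂V₂)/(n−1) = (299×37.0−6590×5.03)/0.55 = -40200 J.

-40200 J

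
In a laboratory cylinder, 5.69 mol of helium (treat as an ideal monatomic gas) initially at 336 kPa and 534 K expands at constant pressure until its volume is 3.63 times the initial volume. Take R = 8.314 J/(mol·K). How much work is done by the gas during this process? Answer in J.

V₁ = nRT₁/P₁ = 5.69×8.314×534/336 = 75.2 L.
Isobaric: P stays 336 kPa; V/T = const ⇒ T₂ = 1940 K, V₂ = 273 L.
W = PΔV = 336×(273−75.2) kPa·L = 66400 J.

66400 J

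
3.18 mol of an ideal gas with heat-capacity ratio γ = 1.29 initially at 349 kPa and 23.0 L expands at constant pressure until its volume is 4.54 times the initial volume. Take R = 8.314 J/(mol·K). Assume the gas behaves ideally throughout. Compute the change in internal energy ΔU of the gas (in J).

T₁ = P₁V₁/(nR) = 349×23.0/(3.18×8.314) = 304 K.
Isobaric: P stays 349 kPa; V/T = const ⇒ T₂ = 1380 K, V₂ = 104 L.
For an ideal gas ΔU = nCvΔT with Cv = R/(γ−1) = 28.7 J/(mol·K).
ΔU = 3.18×28.7×(1380−304) = 98000 J.

98000 J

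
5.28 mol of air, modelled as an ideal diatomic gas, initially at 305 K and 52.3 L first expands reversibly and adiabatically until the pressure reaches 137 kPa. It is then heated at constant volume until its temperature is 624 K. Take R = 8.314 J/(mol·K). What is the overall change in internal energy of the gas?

35000 J

P₁ = nRT₁/V₁ = 5.28×8.314×305/52.3 = 256 kPa.
Step 1 — Adiabatic: T₂/T₁ = (P₂/P₁)^((γ−1)/γ) ⇒ T₂ = 305×(0.535)^0.286 = 255 K; V₂ = 81.7 L.
ΔU = nCvΔT = 5.28×20.8×(255−305) = -5480 J.
Q = 0 for an adiabatic process, so W = −ΔU = 5480 J.
State after step 1: P = 137 kPa, V = 81.7 L, T = 255 K.
Step 2 — Isochoric: V stays 81.7 L; P/T = const ⇒ T₂ = 624 K, P₂ = 335 kPa.
W = 0 (no volume change).
ΔU = nCvΔT = 5.28×20.8×(624−255) = 40500 J.
Q = ΔU = 40500 J.
Net over both steps: W = 5480 J, Q = 40500 J, ΔU = 35000 J.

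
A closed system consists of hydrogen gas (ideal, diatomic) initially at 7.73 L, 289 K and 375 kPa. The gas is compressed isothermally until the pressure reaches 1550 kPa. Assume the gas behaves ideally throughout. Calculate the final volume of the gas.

Isothermal: T stays 289 K; PV = const ⇒ V₂ = 1.87 L, P₂ = 1550 kPa.

1.87 L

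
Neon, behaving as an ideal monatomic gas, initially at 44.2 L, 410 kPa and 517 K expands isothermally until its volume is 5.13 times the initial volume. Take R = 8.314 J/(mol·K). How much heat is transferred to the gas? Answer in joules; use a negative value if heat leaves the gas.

29600 J

n = P₁V₁/(RT₁) = 410×44.2/(8.314×517) = 4.22 mol.
Isothermal: T stays 517 K; PV = const ⇒ V₂ = 227 L, P₂ = 79.9 kPa.
ΔU = 0 (ideal gas, T constant).
W = nRT ln(V₂/V₁) = 4.22×8.314×517×ln(5.13) = 29600 J.
Q = ΔU + W = 29600 J.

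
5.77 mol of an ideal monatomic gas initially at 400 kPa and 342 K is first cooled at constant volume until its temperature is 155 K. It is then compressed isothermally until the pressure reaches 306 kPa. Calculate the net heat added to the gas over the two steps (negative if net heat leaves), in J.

V₁ = nRT₁/P₁ = 5.77×8.314×342/400 = 41.0 L.
Step 1 — Isochoric: V stays 41.0 L; P/T = const ⇒ T₂ = 155 K, P₂ = 181 kPa.
W = 0 (no volume change).
ΔU = nCvΔT = 5.77×12.5×(155−342) = -13500 J.
Q = ΔU = -13500 J.
State after step 1: P = 181 kPa, V = 41.0 L, T = 155 K.
Step 2 — Isothermal: T stays 155 K; PV = const ⇒ V₂ = 24.3 L, P₂ = 306 kPa.
ΔU = 0 (ideal gas, T constant).
W = nRT ln(V₂/V₁) = 5.77×8.314×155×ln(0.592) = -3890 J.
Q = ΔU + W = -3890 J.
Net over both steps: W = -3890 J, Q = -17300 J, ΔU = -13500 J.

-17300 J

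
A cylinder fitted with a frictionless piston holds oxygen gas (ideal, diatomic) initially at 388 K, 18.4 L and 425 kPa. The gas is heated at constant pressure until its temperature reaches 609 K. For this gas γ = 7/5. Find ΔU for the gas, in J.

n = P₁V₁/(RT₁) = 425×18.4/(8.314×388) = 2.42 mol.
Isobaric: P stays 425 kPa; V/T = const ⇒ T₂ = 609 K, V₂ = 28.9 L.
For an ideal gas ΔU = nCvΔT with Cv = (5/2)R = 20.8 J/(mol·K).
ΔU = 2.42×20.8×(609−388) = 11100 J.

11100 J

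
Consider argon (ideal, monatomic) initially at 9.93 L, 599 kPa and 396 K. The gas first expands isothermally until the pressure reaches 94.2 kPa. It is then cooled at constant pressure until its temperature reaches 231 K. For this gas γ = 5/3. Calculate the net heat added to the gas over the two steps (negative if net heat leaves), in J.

n = P₁V₁/(RT₁) = 599×9.93/(8.314×396) = 1.81 mol.
Step 1 — Isothermal: T stays 396 K; PV = const ⇒ V₂ = 63.1 L, P₂ = 94.2 kPa.
ΔU = 0 (ideal gas, T constant).
W = nRT ln(V₂/V₁) = 1.81×8.314×396×ln(6.36) = 11000 J.
Q = ΔU + W = 11000 J.
State after step 1: P = 94.2 kPa, V = 63.1 L, T = 396 K.
Step 2 — Isobaric: P stays 94.2 kPa; V/T = const ⇒ T₂ = 231 K, V₂ = 36.8 L.
W = PΔV = 94.2×(36.8−63.1) kPa·L = -2480 J.
ΔU = nCvΔT = 1.81×12.5×(231−396) = -3720 J.
Q = ΔU + W = nCpΔT = -6200 J.
Net over both steps: W = 8520 J, Q = 4810 J, ΔU = -3720 J.

4810 J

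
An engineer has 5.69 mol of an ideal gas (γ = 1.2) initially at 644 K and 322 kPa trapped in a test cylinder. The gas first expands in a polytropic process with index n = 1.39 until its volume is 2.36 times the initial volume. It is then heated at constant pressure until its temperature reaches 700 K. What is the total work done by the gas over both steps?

33500 J

V₁ = nRT₁/P₁ = 5.69×8.314×644/322 = 94.6 L.
Step 1 — Polytropic n=1.39: T₂ = T₁(V₁/V₂)^(n−1) = 644×(0.424)^0.39 = 461 K; P₂ = P₁(V₁/V₂)^n = 97.6 kPa.
W = (P₁V₁−P₂V₂)/(n−1) = (322×94.6−97.6×223)/0.39 = 22200 J.
ΔU = nCvΔT = 5.69×41.6×(461−644) = -43300 J.
Q = ΔU + W = -21100 J.
State after step 1: P = 97.6 kPa, V = 223 L, T = 461 K.
Step 2 — Isobaric: P stays 97.6 kPa; V/T = const ⇒ T₂ = 700 K, V₂ = 339 L.
W = PΔV = 97.6×(339−223) kPa·L = 11300 J.
ΔU = nCvΔT = 5.69×41.6×(700−461) = 56600 J.
Q = ΔU + W = nCpΔT = 67900 J.
Net over both steps: W = 33500 J, Q = 46800 J, ΔU = 13200 J.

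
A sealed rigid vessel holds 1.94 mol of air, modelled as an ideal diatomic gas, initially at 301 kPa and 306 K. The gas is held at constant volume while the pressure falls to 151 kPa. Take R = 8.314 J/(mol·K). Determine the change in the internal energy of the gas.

-6150 J

V₁ = nRT₁/P₁ = 1.94×8.314×306/301 = 16.4 L.
Isochoric: V stays 16.4 L; P/T = const ⇒ T₂ = 154 K, P₂ = 151 kPa.
For an ideal gas ΔU = nCvΔT with Cv = (5/2)R = 20.8 J/(mol·K).
ΔU = 1.94×20.8×(154−306) = -6150 J.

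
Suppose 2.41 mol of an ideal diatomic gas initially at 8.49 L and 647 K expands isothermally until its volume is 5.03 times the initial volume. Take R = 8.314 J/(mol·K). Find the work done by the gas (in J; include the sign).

P₁ = nRT₁/V₁ = 2.41×8.314×647/8.49 = 1530 kPa.
Isothermal: T stays 647 K; PV = const ⇒ V₂ = 42.7 L, P₂ = 304 kPa.
W = nRT ln(V₂/V₁) = 2.41×8.314×647×ln(5.03) = 20900 J.

20900 J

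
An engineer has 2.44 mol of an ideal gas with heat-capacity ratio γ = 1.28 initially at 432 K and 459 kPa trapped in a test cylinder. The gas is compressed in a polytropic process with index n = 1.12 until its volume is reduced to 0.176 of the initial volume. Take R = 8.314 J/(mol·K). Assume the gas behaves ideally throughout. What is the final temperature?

V₁ = nRT₁/P₁ = 2.44×8.314×432/459 = 19.1 L.
Polytropic n=1.12: T₂ = T₁(V₁/V₂)^(n−1) = 432×(5.68)^0.12 = 532 K; P₂ = P₁(V₁/V₂)^n = 3210 kPa.

532 K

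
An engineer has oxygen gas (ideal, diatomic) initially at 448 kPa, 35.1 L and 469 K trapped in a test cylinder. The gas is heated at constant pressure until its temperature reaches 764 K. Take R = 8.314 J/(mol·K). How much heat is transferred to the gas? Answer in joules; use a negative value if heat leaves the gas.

34600 J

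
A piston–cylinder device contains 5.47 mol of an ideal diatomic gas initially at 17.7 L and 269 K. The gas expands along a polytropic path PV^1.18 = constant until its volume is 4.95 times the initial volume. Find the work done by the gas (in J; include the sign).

17000 J

P₁ = nRT₁/V₁ = 5.47×8.314×269/17.7 = 691 kPa.
Polytropic n=1.18: T₂ = T₁(V₁/V₂)^(n−1) = 269×(0.202)^0.18 = 202 K; P₂ = P₁(V₁/V₂)^n = 105 kPa.
W = (P₁V₁−P₂V₂)/(n−1) = (691×17.7−105×87.6)/0.18 = 17000 J.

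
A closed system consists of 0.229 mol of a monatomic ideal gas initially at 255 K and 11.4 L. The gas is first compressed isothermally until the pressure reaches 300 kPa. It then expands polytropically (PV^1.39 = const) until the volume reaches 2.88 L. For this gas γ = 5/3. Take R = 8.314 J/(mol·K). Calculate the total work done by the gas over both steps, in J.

P₁ = nRT₁/V₁ = 0.229×8.314×255/11.4 = 42.6 kPa.
Step 1 — Isothermal: T stays 255 K; PV = const ⇒ V₂ = 1.62 L, P₂ = 300 kPa.
ΔU = 0 (ideal gas, T constant).
W = nRT ln(V₂/V₁) = 0.229×8.314×255×ln(0.142) = -948 J.
Q = ΔU + W = -948 J.
State after step 1: P = 300 kPa, V = 1.62 L, T = 255 K.
Step 2 — Polytropic n=1.39: T₂ = T₁(V₁/V₂)^(n−1) = 255×(0.562)^0.39 = 204 K; P₂ = P₁(V₁/V₂)^n = 135 kPa.
W = (P₁V₁−P₂V₂)/(n−1) = (300×1.62−135×2.88)/0.39 = 251 J.
ΔU = nCvΔT = 0.229×12.5×(204−255) = -147 J.
Q = ΔU + W = 104 J.
Net over both steps: W = -697 J, Q = -844 J, ΔU = -147 J.

-697 J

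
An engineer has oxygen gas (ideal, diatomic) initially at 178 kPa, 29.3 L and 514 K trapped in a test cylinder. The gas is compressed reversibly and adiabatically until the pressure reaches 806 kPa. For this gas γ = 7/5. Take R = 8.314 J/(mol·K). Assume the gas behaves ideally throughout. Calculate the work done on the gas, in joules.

7040 J

n = P₁V₁/(RT₁) = 178×29.3/(8.314×514) = 1.22 mol.
Adiabatic: T₂/T₁ = (P₂/P₁)^((γ−1)/γ) ⇒ T₂ = 514×(4.53)^0.286 = 791 K; V₂ = 9.96 L.
ΔU = nCvΔT = 1.22×20.8×(791−514) = 7040 J.
Q = 0 for an adiabatic process, so W = −ΔU = -7040 J.
Work done on the gas = −W_by = 7040 J.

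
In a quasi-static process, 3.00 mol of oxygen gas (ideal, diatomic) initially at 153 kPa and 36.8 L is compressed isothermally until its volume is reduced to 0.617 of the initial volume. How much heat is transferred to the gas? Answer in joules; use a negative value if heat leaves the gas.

T₁ = P₁V₁/(nR) = 153×36.8/(3.00×8.314) = 226 K.
Isothermal: T stays 226 K; PV = const ⇒ V₂ = 22.7 L, P₂ = 248 kPa.
ΔU = 0 (ideal gas, T constant).
W = nRT ln(V₂/V₁) = 3.00×8.314×226×ln(0.617) = -2720 J.
Q = ΔU + W = -2720 J.

-2720 J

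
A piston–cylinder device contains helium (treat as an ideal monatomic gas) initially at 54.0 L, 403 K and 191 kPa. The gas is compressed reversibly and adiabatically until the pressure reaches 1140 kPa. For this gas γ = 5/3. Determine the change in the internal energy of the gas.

16100 J

n = P₁V₁/(RT₁) = 191×54.0/(8.314×403) = 3.08 mol.
Adiabatic: T₂/T₁ = (P₂/P₁)^((γ−1)/γ) ⇒ T₂ = 403×(5.97)^0.400 = 823 K; V₂ = 18.5 L.
For an ideal gas ΔU = nCvΔT with Cv = (3/2)R = 12.5 J/(mol·K).
ΔU = 3.08×12.5×(823−403) = 16100 J.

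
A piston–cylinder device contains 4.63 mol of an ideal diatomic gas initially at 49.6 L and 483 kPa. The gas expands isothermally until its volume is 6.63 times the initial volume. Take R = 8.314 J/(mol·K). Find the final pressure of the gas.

72.9 kPa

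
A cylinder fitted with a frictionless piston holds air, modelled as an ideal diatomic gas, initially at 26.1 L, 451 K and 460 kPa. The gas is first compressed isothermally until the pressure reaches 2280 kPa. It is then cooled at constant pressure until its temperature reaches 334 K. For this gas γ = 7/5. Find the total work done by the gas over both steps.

-22300 J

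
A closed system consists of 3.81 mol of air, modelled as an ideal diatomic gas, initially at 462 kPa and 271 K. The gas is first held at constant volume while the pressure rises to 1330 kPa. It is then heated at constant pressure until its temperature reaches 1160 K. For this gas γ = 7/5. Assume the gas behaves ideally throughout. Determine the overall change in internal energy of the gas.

V₁ = nRT₁/P₁ = 3.81×8.314×271/462 = 18.6 L.
Step 1 — Isochoric: V stays 18.6 L; P/T = const ⇒ T₂ = 780 K, P₂ = 1330 kPa.
W = 0 (no volume change).
ΔU = nCvΔT = 3.81×20.8×(780−271) = 40300 J.
Q = ΔU = 40300 J.
State after step 1: P = 1330 kPa, V = 18.6 L, T = 780 K.
Step 2 — Isobaric: P stays 1330 kPa; V/T = const ⇒ T₂ = 1160 K, V₂ = 27.6 L.
W = PΔV = 1330×(27.6−18.6) kPa·L = 12000 J.
ΔU = nCvΔT = 3.81×20.8×(1160−780) = 30100 J.
Q = ΔU + W = nCpΔT = 42100 J.
Net over both steps: W = 12000 J, Q = 82400 J, ΔU = 70400 J.

70400 J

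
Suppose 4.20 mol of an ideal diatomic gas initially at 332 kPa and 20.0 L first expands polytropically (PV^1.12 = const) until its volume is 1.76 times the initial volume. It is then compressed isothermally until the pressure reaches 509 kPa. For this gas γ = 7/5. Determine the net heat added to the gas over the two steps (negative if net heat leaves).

-4040 J

T₁ = P₁V₁/(nR) = 332×20.0/(4.20×8.314) = 190 K.
Step 1 — Polytropic n=1.12: T₂ = T₁(V₁/V₂)^(n−1) = 190×(0.568)^0.12 = 178 K; P₂ = P₁(V₁/V₂)^n = 176 kPa.
W = (P₁V₁−P₂V₂)/(n−1) = (332×20.0−176×35.2)/0.12 = 3630 J.
ΔU = nCvΔT = 4.20×20.8×(178−190) = -1090 J.
Q = ΔU + W = 2540 J.
State after step 1: P = 176 kPa, V = 35.2 L, T = 178 K.
Step 2 — Isothermal: T stays 178 K; PV = const ⇒ V₂ = 12.2 L, P₂ = 509 kPa.
ΔU = 0 (ideal gas, T constant).
W = nRT ln(V₂/V₁) = 4.20×8.314×178×ln(0.346) = -6580 J.
Q = ΔU + W = -6580 J.
Net over both steps: W = -2950 J, Q = -4040 J, ΔU = -1090 J.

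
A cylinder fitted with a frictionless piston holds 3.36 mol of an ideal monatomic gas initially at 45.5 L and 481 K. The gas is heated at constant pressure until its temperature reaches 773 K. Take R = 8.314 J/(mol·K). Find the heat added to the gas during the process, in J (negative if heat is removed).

P₁ = nRT₁/V₁ = 3.36×8.314×481/45.5 = 295 kPa.
Isobaric: P stays 295 kPa; V/T = const ⇒ T₂ = 773 K, V₂ = 73.1 L.
W = PΔV = 295×(73.1−45.5) kPa·L = 8160 J.
ΔU = nCvΔT = 3.36×12.5×(773−481) = 12200 J.
Q = ΔU + W = nCpΔT = 20400 J.

20400 J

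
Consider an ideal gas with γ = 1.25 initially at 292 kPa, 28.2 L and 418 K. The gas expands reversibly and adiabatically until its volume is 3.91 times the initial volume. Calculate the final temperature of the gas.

297 K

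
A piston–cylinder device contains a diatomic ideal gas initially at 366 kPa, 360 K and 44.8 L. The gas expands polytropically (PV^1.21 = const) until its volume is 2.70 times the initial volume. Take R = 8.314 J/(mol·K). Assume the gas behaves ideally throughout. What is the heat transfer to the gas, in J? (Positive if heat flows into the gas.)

n = P₁V₁/(RT₁) = 366×44.8/(8.314×360) = 5.48 mol.
Polytropic n=1.21: T₂ = T₁(V₁/V₂)^(n−1) = 360×(0.370)^0.21 = 292 K; P₂ = P₁(V₁/V₂)^n = 110 kPa.
W = (P₁V₁−P₂V₂)/(n−1) = (366×44.8−110×121)/0.21 = 14700 J.
ΔU = nCvΔT = 5.48×20.8×(292−360) = -7720 J.
Q = ΔU + W = 6980 J.

6980 J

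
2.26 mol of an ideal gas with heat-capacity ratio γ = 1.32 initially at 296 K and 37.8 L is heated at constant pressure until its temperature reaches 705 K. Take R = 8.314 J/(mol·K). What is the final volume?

90.0 L

P₁ = nRT₁/V₁ = 2.26×8.314×296/37.8 = 147 kPa.
Isobaric: P stays 147 kPa; V/T = const ⇒ T₂ = 705 K, V₂ = 90.0 L.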